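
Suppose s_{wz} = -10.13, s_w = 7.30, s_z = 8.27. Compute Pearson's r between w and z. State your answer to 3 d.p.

r = Cov(w,z) / (s_w · s_z) = -10.13 / (7.30 × 8.27)
  = -10.13 / 60.3710 ≈ -0.168

-0.168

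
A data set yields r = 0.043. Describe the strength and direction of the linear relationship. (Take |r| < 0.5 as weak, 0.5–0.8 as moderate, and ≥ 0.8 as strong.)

weak positive

r = 0.043 > 0 so the relationship is positive.
|r| = 0.043, which falls in the weak range.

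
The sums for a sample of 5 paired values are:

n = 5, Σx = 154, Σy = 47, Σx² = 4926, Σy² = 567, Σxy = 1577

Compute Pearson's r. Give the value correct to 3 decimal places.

r = (nΣxy − ΣxΣy) / √[(nΣx² − (Σx)²)(nΣy² − (Σy)²)]
Numerator: 5×1577 − 154×47 = 647
Denominator: √[(24630 − 23716)(2835 − 2209)] = √[914 × 626] = 756.4152
r = 647 / 756.4152 ≈ 0.855

0.855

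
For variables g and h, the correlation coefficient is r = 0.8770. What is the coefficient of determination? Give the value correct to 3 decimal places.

0.769

r² = (0.8770)² = 0.769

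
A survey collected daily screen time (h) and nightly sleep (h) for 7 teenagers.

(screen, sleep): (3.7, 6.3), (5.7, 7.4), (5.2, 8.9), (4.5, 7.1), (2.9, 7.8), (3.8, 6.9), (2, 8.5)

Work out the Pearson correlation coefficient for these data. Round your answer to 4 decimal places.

n = 7, Σx = 27.8, Σy = 52.9, Σx² = 120.32, Σy² = 404.77, Σxy = 209.56
nΣxy − ΣxΣy = 1466.92 − 1470.62 = -3.7
nΣx² − (Σx)² = 842.24 − 772.84 = 69.4; nΣy² − (Σy)² = 2833.39 − 2798.41 = 34.98
r = -3.7 / √(69.4 × 34.98) = -3.7 / 49.2708 ≈ -0.0751

-0.0751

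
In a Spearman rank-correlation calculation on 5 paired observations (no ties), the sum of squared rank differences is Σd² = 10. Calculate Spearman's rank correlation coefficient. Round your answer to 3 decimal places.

0.500

ρ = 1 − 6Σd² / [n(n²−1)] = 1 − 6×10 / (5×24)
  = 1 − 60/120 = 1 − 0.5000 ≈ 0.500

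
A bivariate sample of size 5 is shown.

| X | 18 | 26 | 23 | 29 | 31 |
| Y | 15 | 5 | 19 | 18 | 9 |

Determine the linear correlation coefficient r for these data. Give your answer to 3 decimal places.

-0.311

n = 5, ΣX = 127, ΣY = 66, ΣX² = 3331, ΣY² = 1016, ΣXY = 1638
nΣXY − ΣXΣY = 8190 − 8382 = -192
nΣX² − (ΣX)² = 16655 − 16129 = 526; nΣY² − (ΣY)² = 5080 − 4356 = 724
r = -192 / √(526 × 724) = -192 / 617.1094 ≈ -0.311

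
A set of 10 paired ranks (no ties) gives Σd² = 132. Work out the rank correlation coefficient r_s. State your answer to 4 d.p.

ρ = 1 − 6Σd² / [n(n²−1)] = 1 − 6×132 / (10×99)
  = 1 − 792/990 = 1 − 0.80000 ≈ 0.2000

0.2000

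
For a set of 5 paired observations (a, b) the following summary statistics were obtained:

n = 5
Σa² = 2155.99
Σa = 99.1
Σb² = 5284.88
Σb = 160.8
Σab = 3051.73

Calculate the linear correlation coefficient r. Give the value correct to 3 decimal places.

-0.917

r = (nΣab − ΣaΣb) / √[(nΣa² − (Σa)²)(nΣb² − (Σb)²)]
Numerator: 5×3051.73 − 99.1×160.8 = -676.63
Denominator: √[(10779.95 − 9820.81)(26424.4 − 25856.64)] = √[959.14 × 567.76] = 737.9440
r = -676.63 / 737.9440 ≈ -0.917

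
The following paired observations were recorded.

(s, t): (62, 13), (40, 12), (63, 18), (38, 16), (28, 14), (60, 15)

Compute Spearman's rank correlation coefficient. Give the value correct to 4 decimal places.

0.2571

Rank s: 5, 3, 6, 2, 1, 4
Rank t: 2, 1, 6, 5, 3, 4
d = rank(s) − rank(t): 3, 2, 0, -3, -2, 0; Σd² = 26
ρ = 1 − 6Σd² / [n(n²−1)] = 1 − 6×26 / (6×35) = 1 − 156/210 ≈ 0.2571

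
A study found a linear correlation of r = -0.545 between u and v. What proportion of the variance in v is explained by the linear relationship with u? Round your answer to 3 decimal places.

0.297

r² = (-0.545)² = 0.297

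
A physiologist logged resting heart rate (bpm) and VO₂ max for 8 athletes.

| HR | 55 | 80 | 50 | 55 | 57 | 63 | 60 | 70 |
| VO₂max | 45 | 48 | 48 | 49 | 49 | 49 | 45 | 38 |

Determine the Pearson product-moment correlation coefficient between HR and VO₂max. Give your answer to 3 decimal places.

-0.288

n = 8, Σx = 490, Σy = 371, Σx² = 30668, Σy² = 17305, Σxy = 22650
nΣxy − ΣxΣy = 181200 − 181790 = -590
nΣx² − (Σx)² = 245344 − 240100 = 5244; nΣy² − (Σy)² = 138440 − 137641 = 799
r = -590 / √(5244 × 799) = -590 / 2046.9382 ≈ -0.288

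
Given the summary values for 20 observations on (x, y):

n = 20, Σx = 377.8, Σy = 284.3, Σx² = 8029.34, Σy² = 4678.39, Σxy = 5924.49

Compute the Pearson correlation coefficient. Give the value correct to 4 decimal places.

0.7347

r = (nΣxy − ΣxΣy) / √[(nΣx² − (Σx)²)(nΣy² − (Σy)²)]
Numerator: 20×5924.49 − 377.8×284.3 = 11081.26
Denominator: √[(160586.8 − 142732.84)(93567.8 − 80826.49)] = √[17853.96 × 12741.31] = 15082.5342
r = 11081.26 / 15082.5342 ≈ 0.7347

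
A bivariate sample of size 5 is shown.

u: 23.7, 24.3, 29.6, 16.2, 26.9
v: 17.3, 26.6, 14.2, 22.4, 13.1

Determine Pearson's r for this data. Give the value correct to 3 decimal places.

n = 5, Σu = 120.7, Σv = 93.6, Σu² = 3014.39, Σv² = 1881.86, Σuv = 2191.98
nΣuv − ΣuΣv = 10959.9 − 11297.52 = -337.62
nΣu² − (Σu)² = 15071.95 − 14568.49 = 503.46; nΣv² − (Σv)² = 9409.3 − 8760.96 = 648.34
r = -337.62 / √(503.46 × 648.34) = -337.62 / 571.3259 ≈ -0.591

-0.591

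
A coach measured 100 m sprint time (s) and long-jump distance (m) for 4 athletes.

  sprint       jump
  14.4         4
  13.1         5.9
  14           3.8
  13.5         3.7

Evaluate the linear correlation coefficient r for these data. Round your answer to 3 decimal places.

-0.681

n = 4, Σx = 55, Σy = 17.4, Σx² = 757.22, Σy² = 78.94, Σxy = 238.04
nΣxy − ΣxΣy = 952.16 − 957 = -4.84
nΣx² − (Σx)² = 3028.88 − 3025 = 3.88; nΣy² − (Σy)² = 315.76 − 302.76 = 13
r = -4.84 / √(3.88 × 13) = -4.84 / 7.1021 ≈ -0.681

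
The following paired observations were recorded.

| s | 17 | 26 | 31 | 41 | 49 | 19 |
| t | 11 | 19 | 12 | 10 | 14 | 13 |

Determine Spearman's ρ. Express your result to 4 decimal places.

0.0857

Rank s: 1, 3, 4, 5, 6, 2
Rank t: 2, 6, 3, 1, 5, 4
d = rank(s) − rank(t): -1, -3, 1, 4, 1, -2; Σd² = 32
ρ = 1 − 6Σd² / [n(n²−1)] = 1 − 6×32 / (6×35) = 1 − 192/210 ≈ 0.0857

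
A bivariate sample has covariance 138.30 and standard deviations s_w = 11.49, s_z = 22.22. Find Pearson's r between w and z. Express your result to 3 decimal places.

0.542

r = Cov(w,z) / (s_w · s_z) = 138.30 / (11.49 × 22.22)
  = 138.30 / 255.3078 ≈ 0.542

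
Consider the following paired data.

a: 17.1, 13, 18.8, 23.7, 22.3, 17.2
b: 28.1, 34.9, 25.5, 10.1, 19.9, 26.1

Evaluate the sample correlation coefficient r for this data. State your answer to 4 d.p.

n = 6, Σa = 112.1, Σb = 144.6, Σa² = 2169.67, Σb² = 3837.1, Σab = 2545.67
nΣab − ΣaΣb = 15274.02 − 16209.66 = -935.64
nΣa² − (Σa)² = 13018.02 − 12566.41 = 451.61; nΣb² − (Σb)² = 23022.6 − 20909.16 = 2113.44
r = -935.64 / √(451.61 × 2113.44) = -935.64 / 976.9599 ≈ -0.9577

-0.9577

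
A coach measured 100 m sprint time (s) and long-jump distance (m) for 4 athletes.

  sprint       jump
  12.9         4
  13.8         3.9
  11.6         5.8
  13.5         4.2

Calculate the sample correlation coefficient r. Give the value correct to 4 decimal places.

n = 4, Σx = 51.8, Σy = 17.9, Σx² = 673.66, Σy² = 82.49, Σxy = 229.4
nΣxy − ΣxΣy = 917.6 − 927.22 = -9.62
nΣx² − (Σx)² = 2694.64 − 2683.24 = 11.4; nΣy² − (Σy)² = 329.96 − 320.41 = 9.55
r = -9.62 / √(11.4 × 9.55) = -9.62 / 10.4341 ≈ -0.9220

-0.9220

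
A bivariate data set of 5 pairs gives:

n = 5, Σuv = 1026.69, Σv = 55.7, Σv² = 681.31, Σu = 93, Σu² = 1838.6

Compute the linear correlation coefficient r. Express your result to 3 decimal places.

r = (nΣuv − ΣuΣv) / √[(nΣu² − (Σu)²)(nΣv² − (Σv)²)]
Numerator: 5×1026.69 − 93×55.7 = -46.65
Denominator: √[(9193 − 8649)(3406.55 − 3102.49)] = √[544 × 304.06] = 406.7046
r = -46.65 / 406.7046 ≈ -0.115

-0.115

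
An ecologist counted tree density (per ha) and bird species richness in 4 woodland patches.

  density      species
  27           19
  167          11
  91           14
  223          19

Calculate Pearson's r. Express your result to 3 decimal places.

-0.138

n = 4, Σx = 508, Σy = 63, Σx² = 86628, Σy² = 1039, Σxy = 7861
nΣxy − ΣxΣy = 31444 − 32004 = -560
nΣx² − (Σx)² = 346512 − 258064 = 88448; nΣy² − (Σy)² = 4156 − 3969 = 187
r = -560 / √(88448 × 187) = -560 / 4066.9123 ≈ -0.138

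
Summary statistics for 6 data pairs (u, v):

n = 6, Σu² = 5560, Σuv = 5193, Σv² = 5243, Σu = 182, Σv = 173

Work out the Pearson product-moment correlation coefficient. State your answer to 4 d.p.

-0.5460

r = (nΣuv − ΣuΣv) / √[(nΣu² − (Σu)²)(nΣv² − (Σv)²)]
Numerator: 6×5193 − 182×173 = -328
Denominator: √[(33360 − 33124)(31458 − 29929)] = √[236 × 1529] = 600.7029
r = -328 / 600.7029 ≈ -0.5460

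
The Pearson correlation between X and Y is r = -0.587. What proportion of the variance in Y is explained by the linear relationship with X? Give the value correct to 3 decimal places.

r² = (-0.587)² = 0.345

0.345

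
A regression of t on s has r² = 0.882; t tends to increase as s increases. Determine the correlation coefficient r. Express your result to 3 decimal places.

|r| = √0.882 = 0.939
The association is positive, so r = 0.939.

0.939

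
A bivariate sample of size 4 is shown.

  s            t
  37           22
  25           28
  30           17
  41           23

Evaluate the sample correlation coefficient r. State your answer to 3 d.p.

-0.264

n = 4, Σs = 133, Σt = 90, Σs² = 4575, Σt² = 2086, Σst = 2967
nΣst − ΣsΣt = 11868 − 11970 = -102
nΣs² − (Σs)² = 18300 − 17689 = 611; nΣt² − (Σt)² = 8344 − 8100 = 244
r = -102 / √(611 × 244) = -102 / 386.1140 ≈ -0.264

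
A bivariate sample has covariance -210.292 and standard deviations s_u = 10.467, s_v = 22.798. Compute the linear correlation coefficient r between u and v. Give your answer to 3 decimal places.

-0.881

r = Cov(u,v) / (s_u · s_v) = -210.292 / (10.467 × 22.798)
  = -210.292 / 238.6267 ≈ -0.881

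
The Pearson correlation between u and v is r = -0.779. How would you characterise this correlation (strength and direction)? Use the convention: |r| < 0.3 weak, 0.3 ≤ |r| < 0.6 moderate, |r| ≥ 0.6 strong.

strong negative

r = -0.779 < 0 so the relationship is negative.
|r| = 0.779, which falls in the strong range.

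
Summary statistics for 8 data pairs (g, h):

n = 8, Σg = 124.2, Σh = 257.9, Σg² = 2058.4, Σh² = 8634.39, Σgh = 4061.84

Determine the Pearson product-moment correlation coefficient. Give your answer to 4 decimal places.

r = (nΣgh − ΣgΣh) / √[(nΣg² − (Σg)²)(nΣh² − (Σh)²)]
Numerator: 8×4061.84 − 124.2×257.9 = 463.54
Denominator: √[(16467.2 − 15425.64)(69075.12 − 66512.41)] = √[1041.56 × 2562.71] = 1633.7736
r = 463.54 / 1633.7736 ≈ 0.2837

0.2837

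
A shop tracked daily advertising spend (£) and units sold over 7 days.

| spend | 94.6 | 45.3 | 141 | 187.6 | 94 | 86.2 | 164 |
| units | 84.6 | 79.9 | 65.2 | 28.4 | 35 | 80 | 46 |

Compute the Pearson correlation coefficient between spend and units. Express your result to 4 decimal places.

-0.6881

n = 7, Σx = 812.7, Σy = 419.1, Σx² = 109238.45, Σy² = 28339.77, Σxy = 43873.67
nΣxy − ΣxΣy = 307115.69 − 340602.57 = -33486.88
nΣx² − (Σx)² = 764669.15 − 660481.29 = 104187.86; nΣy² − (Σy)² = 198378.39 − 175644.81 = 22733.58
r = -33486.88 / √(104187.86 × 22733.58) = -33486.88 / 48667.8852 ≈ -0.6881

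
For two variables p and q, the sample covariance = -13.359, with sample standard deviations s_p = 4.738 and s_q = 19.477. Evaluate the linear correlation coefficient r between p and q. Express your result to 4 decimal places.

r = Cov(p,q) / (s_p · s_q) = -13.359 / (4.738 × 19.477)
  = -13.359 / 92.2820 ≈ -0.1448

-0.1448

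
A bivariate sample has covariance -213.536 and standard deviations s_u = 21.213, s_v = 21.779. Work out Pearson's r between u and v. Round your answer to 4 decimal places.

r = Cov(u,v) / (s_u · s_v) = -213.536 / (21.213 × 21.779)
  = -213.536 / 461.9979 ≈ -0.4622

-0.4622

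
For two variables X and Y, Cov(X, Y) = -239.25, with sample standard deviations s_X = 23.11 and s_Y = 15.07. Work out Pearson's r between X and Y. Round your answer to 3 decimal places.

-0.687

r = Cov(X,Y) / (s_X · s_Y) = -239.25 / (23.11 × 15.07)
  = -239.25 / 348.2677 ≈ -0.687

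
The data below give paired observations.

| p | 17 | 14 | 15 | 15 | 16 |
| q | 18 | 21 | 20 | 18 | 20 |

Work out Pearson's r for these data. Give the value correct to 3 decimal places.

-0.621

n = 5, Σp = 77, Σq = 97, Σp² = 1191, Σq² = 1889, Σpq = 1490
nΣpq − ΣpΣq = 7450 − 7469 = -19
nΣp² − (Σp)² = 5955 − 5929 = 26; nΣq² − (Σq)² = 9445 − 9409 = 36
r = -19 / √(26 × 36) = -19 / 30.5941 ≈ -0.621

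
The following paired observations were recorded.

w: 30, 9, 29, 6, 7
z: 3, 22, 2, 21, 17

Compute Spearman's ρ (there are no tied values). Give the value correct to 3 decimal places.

Rank w: 5, 3, 4, 1, 2
Rank z: 2, 5, 1, 4, 3
d = rank(w) − rank(z): 3, -2, 3, -3, -1; Σd² = 32
ρ = 1 − 6Σd² / [n(n²−1)] = 1 − 6×32 / (5×24) = 1 − 192/120 ≈ -0.600

-0.600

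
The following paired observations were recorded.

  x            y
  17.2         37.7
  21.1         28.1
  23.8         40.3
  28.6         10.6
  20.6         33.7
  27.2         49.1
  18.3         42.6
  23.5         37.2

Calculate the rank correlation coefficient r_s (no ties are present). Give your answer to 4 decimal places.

-0.1429

Rank x: 1, 4, 6, 8, 3, 7, 2, 5
Rank y: 5, 2, 6, 1, 3, 8, 7, 4
d = rank(x) − rank(y): -4, 2, 0, 7, 0, -1, -5, 1; Σd² = 96
ρ = 1 − 6Σd² / [n(n²−1)] = 1 − 6×96 / (8×63) = 1 − 576/504 ≈ -0.1429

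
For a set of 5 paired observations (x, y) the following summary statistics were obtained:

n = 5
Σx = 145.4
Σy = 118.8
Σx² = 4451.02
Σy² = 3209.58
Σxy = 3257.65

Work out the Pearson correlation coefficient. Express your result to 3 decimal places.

-0.671

r = (nΣxy − ΣxΣy) / √[(nΣx² − (Σx)²)(nΣy² − (Σy)²)]
Numerator: 5×3257.65 − 145.4×118.8 = -985.27
Denominator: √[(22255.1 − 21141.16)(16047.9 − 14113.44)] = √[1113.94 × 1934.46] = 1467.9484
r = -985.27 / 1467.9484 ≈ -0.671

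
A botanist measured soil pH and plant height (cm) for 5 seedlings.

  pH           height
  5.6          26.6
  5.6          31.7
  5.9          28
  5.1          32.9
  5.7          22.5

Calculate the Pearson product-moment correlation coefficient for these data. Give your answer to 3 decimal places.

-0.604

n = 5, Σx = 27.9, Σy = 141.7, Σx² = 156.03, Σy² = 4085.11, Σxy = 787.72
nΣxy − ΣxΣy = 3938.6 − 3953.43 = -14.83
nΣx² − (Σx)² = 780.15 − 778.41 = 1.74; nΣy² − (Σy)² = 20425.55 − 20078.89 = 346.66
r = -14.83 / √(1.74 × 346.66) = -14.83 / 24.5599 ≈ -0.604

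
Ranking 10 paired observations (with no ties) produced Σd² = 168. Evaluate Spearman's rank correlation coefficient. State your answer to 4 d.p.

ρ = 1 − 6Σd² / [n(n²−1)] = 1 − 6×168 / (10×99)
  = 1 − 1008/990 = 1 − 1.01818 ≈ -0.0182

-0.0182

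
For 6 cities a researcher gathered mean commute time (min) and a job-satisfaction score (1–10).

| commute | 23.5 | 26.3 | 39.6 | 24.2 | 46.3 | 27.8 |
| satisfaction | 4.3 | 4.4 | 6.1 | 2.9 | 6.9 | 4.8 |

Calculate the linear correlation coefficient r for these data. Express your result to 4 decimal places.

0.9247

n = 6, Σx = 187.7, Σy = 29.4, Σx² = 6314.27, Σy² = 154.12, Σxy = 981.42
nΣxy − ΣxΣy = 5888.52 − 5518.38 = 370.14
nΣx² − (Σx)² = 37885.62 − 35231.29 = 2654.33; nΣy² − (Σy)² = 924.72 − 864.36 = 60.36
r = 370.14 / √(2654.33 × 60.36) = 370.14 / 400.2691 ≈ 0.9247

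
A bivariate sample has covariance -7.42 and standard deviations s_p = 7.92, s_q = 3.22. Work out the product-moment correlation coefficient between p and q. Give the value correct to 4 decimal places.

-0.2910

r = Cov(p,q) / (s_p · s_q) = -7.42 / (7.92 × 3.22)
  = -7.42 / 25.5024 ≈ -0.2910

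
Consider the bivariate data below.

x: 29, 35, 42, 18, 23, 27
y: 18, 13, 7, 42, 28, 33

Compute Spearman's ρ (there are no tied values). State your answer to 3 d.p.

-0.943

Rank x: 4, 5, 6, 1, 2, 3
Rank y: 3, 2, 1, 6, 4, 5
d = rank(x) − rank(y): 1, 3, 5, -5, -2, -2; Σd² = 68
ρ = 1 − 6Σd² / [n(n²−1)] = 1 − 6×68 / (6×35) = 1 − 408/210 ≈ -0.943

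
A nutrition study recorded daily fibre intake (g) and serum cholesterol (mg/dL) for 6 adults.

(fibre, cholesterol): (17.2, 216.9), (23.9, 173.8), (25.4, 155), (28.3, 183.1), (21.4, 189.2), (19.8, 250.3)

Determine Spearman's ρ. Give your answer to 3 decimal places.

-0.771

Rank fibre: 1, 4, 5, 6, 3, 2
Rank cholesterol: 5, 2, 1, 3, 4, 6
d = rank(fibre) − rank(cholesterol): -4, 2, 4, 3, -1, -4; Σd² = 62
ρ = 1 − 6Σd² / [n(n²−1)] = 1 − 6×62 / (6×35) = 1 − 372/210 ≈ -0.771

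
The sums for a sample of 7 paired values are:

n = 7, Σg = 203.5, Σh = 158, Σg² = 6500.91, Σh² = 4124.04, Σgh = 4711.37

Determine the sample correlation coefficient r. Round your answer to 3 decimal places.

0.207

r = (nΣgh − ΣgΣh) / √[(nΣg² − (Σg)²)(nΣh² − (Σh)²)]
Numerator: 7×4711.37 − 203.5×158 = 826.59
Denominator: √[(45506.37 − 41412.25)(28868.28 − 24964)] = √[4094.12 × 3904.28] = 3998.0734
r = 826.59 / 3998.0734 ≈ 0.207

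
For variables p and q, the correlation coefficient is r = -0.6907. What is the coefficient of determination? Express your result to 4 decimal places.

r² = (-0.6907)² = 0.4771

0.4771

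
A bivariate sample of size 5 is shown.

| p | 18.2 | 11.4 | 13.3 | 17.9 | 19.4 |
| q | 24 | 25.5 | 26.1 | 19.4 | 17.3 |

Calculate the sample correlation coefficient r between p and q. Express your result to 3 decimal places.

n = 5, Σp = 80.2, Σq = 112.3, Σp² = 1334.86, Σq² = 2583.11, Σpq = 1757.51
nΣpq − ΣpΣq = 8787.55 − 9006.46 = -218.91
nΣp² − (Σp)² = 6674.3 − 6432.04 = 242.26; nΣq² − (Σq)² = 12915.55 − 12611.29 = 304.26
r = -218.91 / √(242.26 × 304.26) = -218.91 / 271.4959 ≈ -0.806

-0.806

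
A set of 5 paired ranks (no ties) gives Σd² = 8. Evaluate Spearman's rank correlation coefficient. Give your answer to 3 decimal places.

0.600

ρ = 1 − 6Σd² / [n(n²−1)] = 1 − 6×8 / (5×24)
  = 1 − 48/120 = 1 − 0.4000 ≈ 0.600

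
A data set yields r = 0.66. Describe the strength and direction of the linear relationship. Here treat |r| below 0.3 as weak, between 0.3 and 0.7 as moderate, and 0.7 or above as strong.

r = 0.66 > 0 so the relationship is positive.
|r| = 0.66, which falls in the moderate range.

moderate positive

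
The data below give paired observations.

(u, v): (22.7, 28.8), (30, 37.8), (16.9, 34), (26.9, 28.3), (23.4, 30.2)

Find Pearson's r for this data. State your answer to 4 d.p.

n = 5, Σu = 119.9, Σv = 159.1, Σu² = 2972.07, Σv² = 5127.21, Σuv = 3830.31
nΣuv − ΣuΣv = 19151.55 − 19076.09 = 75.46
nΣu² − (Σu)² = 14860.35 − 14376.01 = 484.34; nΣv² − (Σv)² = 25636.05 − 25312.81 = 323.24
r = 75.46 / √(484.34 × 323.24) = 75.46 / 395.6742 ≈ 0.1907

0.1907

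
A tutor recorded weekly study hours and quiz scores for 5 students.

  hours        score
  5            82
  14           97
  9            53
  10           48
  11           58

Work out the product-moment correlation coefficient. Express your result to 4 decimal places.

n = 5, Σx = 49, Σy = 338, Σx² = 523, Σy² = 24610, Σxy = 3363
nΣxy − ΣxΣy = 16815 − 16562 = 253
nΣx² − (Σx)² = 2615 − 2401 = 214; nΣy² − (Σy)² = 123050 − 114244 = 8806
r = 253 / √(214 × 8806) = 253 / 1372.7651 ≈ 0.1843

0.1843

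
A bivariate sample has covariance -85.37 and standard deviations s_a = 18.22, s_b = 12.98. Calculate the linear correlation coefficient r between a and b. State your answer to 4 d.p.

r = Cov(a,b) / (s_a · s_b) = -85.37 / (18.22 × 12.98)
  = -85.37 / 236.4956 ≈ -0.3610

-0.3610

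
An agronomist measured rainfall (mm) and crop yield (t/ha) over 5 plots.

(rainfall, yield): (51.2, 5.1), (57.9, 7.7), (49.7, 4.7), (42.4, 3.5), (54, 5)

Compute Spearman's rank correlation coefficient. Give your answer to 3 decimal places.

0.900

Rank rainfall: 3, 5, 2, 1, 4
Rank yield: 4, 5, 2, 1, 3
d = rank(rainfall) − rank(yield): -1, 0, 0, 0, 1; Σd² = 2
ρ = 1 − 6Σd² / [n(n²−1)] = 1 − 6×2 / (5×24) = 1 − 12/120 ≈ 0.900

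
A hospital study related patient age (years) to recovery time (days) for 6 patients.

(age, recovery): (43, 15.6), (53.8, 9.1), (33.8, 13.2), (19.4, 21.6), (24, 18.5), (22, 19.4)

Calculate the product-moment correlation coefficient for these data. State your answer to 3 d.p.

-0.921

n = 6, Σx = 196, Σy = 97.4, Σx² = 7322.24, Σy² = 1685.58, Σxy = 2896.38
nΣxy − ΣxΣy = 17378.28 − 19090.4 = -1712.12
nΣx² − (Σx)² = 43933.44 − 38416 = 5517.44; nΣy² − (Σy)² = 10113.48 − 9486.76 = 626.72
r = -1712.12 / √(5517.44 × 626.72) = -1712.12 / 1859.5403 ≈ -0.921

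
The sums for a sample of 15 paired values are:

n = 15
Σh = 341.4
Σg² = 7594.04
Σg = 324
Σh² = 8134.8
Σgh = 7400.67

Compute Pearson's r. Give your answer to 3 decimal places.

r = (nΣgh − ΣgΣh) / √[(nΣg² − (Σg)²)(nΣh² − (Σh)²)]
Numerator: 15×7400.67 − 324×341.4 = 396.45
Denominator: √[(113910.6 − 104976)(122022 − 116553.96)] = √[8934.6 × 5468.04] = 6989.6173
r = 396.45 / 6989.6173 ≈ 0.057

0.057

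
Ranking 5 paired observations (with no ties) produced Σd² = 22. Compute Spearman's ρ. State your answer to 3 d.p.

ρ = 1 − 6Σd² / [n(n²−1)] = 1 − 6×22 / (5×24)
  = 1 − 132/120 = 1 − 1.1000 ≈ -0.100

-0.100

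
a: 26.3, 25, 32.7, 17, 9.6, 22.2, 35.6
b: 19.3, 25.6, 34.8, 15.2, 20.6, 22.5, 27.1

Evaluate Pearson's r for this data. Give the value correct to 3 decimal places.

0.691

n = 7, Σa = 168.4, Σb = 165.1, Σa² = 4527.34, Σb² = 4134.95, Σab = 4205.97
nΣab − ΣaΣb = 29441.79 − 27802.84 = 1638.95
nΣa² − (Σa)² = 31691.38 − 28358.56 = 3332.82; nΣb² − (Σb)² = 28944.65 − 27258.01 = 1686.64
r = 1638.95 / √(3332.82 × 1686.64) = 1638.95 / 2370.9212 ≈ 0.691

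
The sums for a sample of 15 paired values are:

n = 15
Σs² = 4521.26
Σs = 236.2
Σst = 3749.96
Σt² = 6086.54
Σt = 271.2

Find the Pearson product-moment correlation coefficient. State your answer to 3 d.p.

-0.534

r = (nΣst − ΣsΣt) / √[(nΣs² − (Σs)²)(nΣt² − (Σt)²)]
Numerator: 15×3749.96 − 236.2×271.2 = -7808.04
Denominator: √[(67818.9 − 55790.44)(91298.1 − 73549.44)] = √[12028.46 × 17748.66] = 14611.2644
r = -7808.04 / 14611.2644 ≈ -0.534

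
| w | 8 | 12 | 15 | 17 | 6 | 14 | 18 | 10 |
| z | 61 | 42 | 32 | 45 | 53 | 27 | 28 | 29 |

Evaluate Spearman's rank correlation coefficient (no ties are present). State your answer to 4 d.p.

-0.5476

Rank w: 2, 4, 6, 7, 1, 5, 8, 3
Rank z: 8, 5, 4, 6, 7, 1, 2, 3
d = rank(w) − rank(z): -6, -1, 2, 1, -6, 4, 6, 0; Σd² = 130
ρ = 1 − 6Σd² / [n(n²−1)] = 1 − 6×130 / (8×63) = 1 − 780/504 ≈ -0.5476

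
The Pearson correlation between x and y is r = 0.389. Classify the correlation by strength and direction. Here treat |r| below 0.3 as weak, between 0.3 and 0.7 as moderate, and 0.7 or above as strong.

moderate positive

r = 0.389 > 0 so the relationship is positive.
|r| = 0.389, which falls in the moderate range.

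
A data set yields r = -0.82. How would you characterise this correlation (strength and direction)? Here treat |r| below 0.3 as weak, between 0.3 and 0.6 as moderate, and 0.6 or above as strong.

r = -0.82 < 0 so the relationship is negative.
|r| = 0.82, which falls in the strong range.

strong negative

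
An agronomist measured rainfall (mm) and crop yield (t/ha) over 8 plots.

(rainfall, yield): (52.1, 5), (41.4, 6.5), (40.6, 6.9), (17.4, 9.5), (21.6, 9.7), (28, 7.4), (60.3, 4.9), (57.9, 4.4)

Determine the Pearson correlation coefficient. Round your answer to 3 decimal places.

-0.970

n = 8, Σx = 319.3, Σy = 54.3, Σx² = 14618.55, Σy² = 397.33, Σxy = 1941.99
nΣxy − ΣxΣy = 15535.92 − 17337.99 = -1802.07
nΣx² − (Σx)² = 116948.4 − 101952.49 = 14995.91; nΣy² − (Σy)² = 3178.64 − 2948.49 = 230.15
r = -1802.07 / √(14995.91 × 230.15) = -1802.07 / 1857.7698 ≈ -0.970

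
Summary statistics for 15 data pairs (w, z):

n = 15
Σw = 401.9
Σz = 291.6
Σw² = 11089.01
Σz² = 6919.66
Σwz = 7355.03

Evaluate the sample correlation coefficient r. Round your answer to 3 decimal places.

-0.723

r = (nΣwz − ΣwΣz) / √[(nΣw² − (Σw)²)(nΣz² − (Σz)²)]
Numerator: 15×7355.03 − 401.9×291.6 = -6868.59
Denominator: √[(166335.15 − 161523.61)(103794.9 − 85030.56)] = √[4811.54 × 18764.34] = 9501.8615
r = -6868.59 / 9501.8615 ≈ -0.723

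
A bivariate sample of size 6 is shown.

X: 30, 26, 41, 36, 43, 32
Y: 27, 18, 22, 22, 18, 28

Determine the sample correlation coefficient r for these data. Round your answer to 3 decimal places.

n = 6, ΣX = 208, ΣY = 135, ΣX² = 7426, ΣY² = 3129, ΣXY = 4642
nΣXY − ΣXΣY = 27852 − 28080 = -228
nΣX² − (ΣX)² = 44556 − 43264 = 1292; nΣY² − (ΣY)² = 18774 − 18225 = 549
r = -228 / √(1292 × 549) = -228 / 842.2043 ≈ -0.271

-0.271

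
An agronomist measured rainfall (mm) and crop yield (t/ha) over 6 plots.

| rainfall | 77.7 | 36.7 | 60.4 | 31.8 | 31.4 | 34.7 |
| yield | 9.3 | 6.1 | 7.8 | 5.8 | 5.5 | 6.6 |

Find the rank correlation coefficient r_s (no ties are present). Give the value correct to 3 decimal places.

0.943

Rank rainfall: 6, 4, 5, 2, 1, 3
Rank yield: 6, 3, 5, 2, 1, 4
d = rank(rainfall) − rank(yield): 0, 1, 0, 0, 0, -1; Σd² = 2
ρ = 1 − 6Σd² / [n(n²−1)] = 1 − 6×2 / (6×35) = 1 − 12/210 ≈ 0.943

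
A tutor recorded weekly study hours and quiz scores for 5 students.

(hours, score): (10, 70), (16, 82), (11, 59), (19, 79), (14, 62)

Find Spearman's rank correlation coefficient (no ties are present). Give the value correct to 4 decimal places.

0.6000

Rank hours: 1, 4, 2, 5, 3
Rank score: 3, 5, 1, 4, 2
d = rank(hours) − rank(score): -2, -1, 1, 1, 1; Σd² = 8
ρ = 1 − 6Σd² / [n(n²−1)] = 1 − 6×8 / (5×24) = 1 − 48/120 ≈ 0.6000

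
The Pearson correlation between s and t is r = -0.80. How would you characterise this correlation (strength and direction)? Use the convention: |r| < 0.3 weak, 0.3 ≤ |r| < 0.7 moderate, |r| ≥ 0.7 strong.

r = -0.80 < 0 so the relationship is negative.
|r| = 0.80, which falls in the strong range.

strong negative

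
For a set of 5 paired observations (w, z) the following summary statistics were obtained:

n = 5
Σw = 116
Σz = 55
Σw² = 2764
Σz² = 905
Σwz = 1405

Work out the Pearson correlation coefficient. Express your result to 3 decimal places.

r = (nΣwz − ΣwΣz) / √[(nΣw² − (Σw)²)(nΣz² − (Σz)²)]
Numerator: 5×1405 − 116×55 = 645
Denominator: √[(13820 − 13456)(4525 − 3025)] = √[364 × 1500] = 738.9181
r = 645 / 738.9181 ≈ 0.873

0.873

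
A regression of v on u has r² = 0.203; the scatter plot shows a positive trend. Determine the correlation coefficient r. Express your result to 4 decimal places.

|r| = √0.203 = 0.4506
The association is positive, so r = 0.4506.

0.4506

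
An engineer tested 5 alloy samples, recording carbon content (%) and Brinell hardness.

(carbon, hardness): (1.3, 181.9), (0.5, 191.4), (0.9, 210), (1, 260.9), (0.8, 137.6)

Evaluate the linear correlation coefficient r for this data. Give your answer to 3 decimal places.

0.163

n = 5, Σx = 4.5, Σy = 981.8, Σx² = 4.39, Σy² = 200824.14, Σxy = 892.15
nΣxy − ΣxΣy = 4460.75 − 4418.1 = 42.65
nΣx² − (Σx)² = 21.95 − 20.25 = 1.7; nΣy² − (Σy)² = 1004120.7 − 963931.24 = 40189.46
r = 42.65 / √(1.7 × 40189.46) = 42.65 / 261.3849 ≈ 0.163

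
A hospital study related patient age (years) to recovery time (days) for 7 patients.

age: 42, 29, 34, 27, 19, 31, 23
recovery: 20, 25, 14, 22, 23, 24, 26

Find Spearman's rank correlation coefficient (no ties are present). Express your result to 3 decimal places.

-0.571

Rank age: 7, 4, 6, 3, 1, 5, 2
Rank recovery: 2, 6, 1, 3, 4, 5, 7
d = rank(age) − rank(recovery): 5, -2, 5, 0, -3, 0, -5; Σd² = 88
ρ = 1 − 6Σd² / [n(n²−1)] = 1 − 6×88 / (7×48) = 1 − 528/336 ≈ -0.571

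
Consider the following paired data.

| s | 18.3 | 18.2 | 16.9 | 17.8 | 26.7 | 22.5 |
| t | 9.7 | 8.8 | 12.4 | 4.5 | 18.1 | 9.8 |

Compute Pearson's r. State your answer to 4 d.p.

0.7141

n = 6, Σs = 120.4, Σt = 63.3, Σs² = 2487.72, Σt² = 769.19, Σst = 1331.1
nΣst − ΣsΣt = 7986.6 − 7621.32 = 365.28
nΣs² − (Σs)² = 14926.32 − 14496.16 = 430.16; nΣt² − (Σt)² = 4615.14 − 4006.89 = 608.25
r = 365.28 / √(430.16 × 608.25) = 365.28 / 511.5123 ≈ 0.7141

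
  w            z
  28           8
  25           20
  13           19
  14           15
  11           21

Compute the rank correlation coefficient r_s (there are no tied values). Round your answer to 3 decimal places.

-0.700

Rank w: 5, 4, 2, 3, 1
Rank z: 1, 4, 3, 2, 5
d = rank(w) − rank(z): 4, 0, -1, 1, -4; Σd² = 34
ρ = 1 − 6Σd² / [n(n²−1)] = 1 − 6×34 / (5×24) = 1 − 204/120 ≈ -0.700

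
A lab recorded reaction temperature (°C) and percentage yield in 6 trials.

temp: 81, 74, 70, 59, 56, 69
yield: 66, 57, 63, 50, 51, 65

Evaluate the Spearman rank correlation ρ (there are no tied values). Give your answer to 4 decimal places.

Rank temp: 6, 5, 4, 2, 1, 3
Rank yield: 6, 3, 4, 1, 2, 5
d = rank(temp) − rank(yield): 0, 2, 0, 1, -1, -2; Σd² = 10
ρ = 1 − 6Σd² / [n(n²−1)] = 1 − 6×10 / (6×35) = 1 − 60/210 ≈ 0.7143

0.7143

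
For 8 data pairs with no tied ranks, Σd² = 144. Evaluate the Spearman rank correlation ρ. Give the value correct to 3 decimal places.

-0.714

ρ = 1 − 6Σd² / [n(n²−1)] = 1 − 6×144 / (8×63)
  = 1 − 864/504 = 1 − 1.7143 ≈ -0.714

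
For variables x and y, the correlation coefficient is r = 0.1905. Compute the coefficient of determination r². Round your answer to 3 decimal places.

0.036

r² = (0.1905)² = 0.036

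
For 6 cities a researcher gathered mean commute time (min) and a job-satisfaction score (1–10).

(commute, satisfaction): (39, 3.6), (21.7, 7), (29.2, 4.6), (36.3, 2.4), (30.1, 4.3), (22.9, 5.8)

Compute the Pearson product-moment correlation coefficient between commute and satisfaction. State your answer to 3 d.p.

-0.913

n = 6, Σx = 179.2, Σy = 27.7, Σx² = 5592.64, Σy² = 141.01, Σxy = 775.99
nΣxy − ΣxΣy = 4655.94 − 4963.84 = -307.9
nΣx² − (Σx)² = 33555.84 − 32112.64 = 1443.2; nΣy² − (Σy)² = 846.06 − 767.29 = 78.77
r = -307.9 / √(1443.2 × 78.77) = -307.9 / 337.1659 ≈ -0.913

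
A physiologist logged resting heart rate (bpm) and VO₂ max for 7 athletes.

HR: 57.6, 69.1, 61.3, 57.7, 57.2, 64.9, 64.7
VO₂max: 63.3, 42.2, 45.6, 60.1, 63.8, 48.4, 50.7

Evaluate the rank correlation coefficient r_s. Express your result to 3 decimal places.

-0.893

Rank HR: 2, 7, 4, 3, 1, 6, 5
Rank VO₂max: 6, 1, 2, 5, 7, 3, 4
d = rank(HR) − rank(VO₂max): -4, 6, 2, -2, -6, 3, 1; Σd² = 106
ρ = 1 − 6Σd² / [n(n²−1)] = 1 − 6×106 / (7×48) = 1 − 636/336 ≈ -0.893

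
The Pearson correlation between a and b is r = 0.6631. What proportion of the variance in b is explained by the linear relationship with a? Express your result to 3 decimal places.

0.440

r² = (0.6631)² = 0.440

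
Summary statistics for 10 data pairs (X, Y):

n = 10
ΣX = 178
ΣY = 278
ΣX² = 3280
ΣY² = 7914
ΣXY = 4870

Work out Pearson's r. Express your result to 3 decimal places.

-0.545

r = (nΣXY − ΣXΣY) / √[(nΣX² − (ΣX)²)(nΣY² − (ΣY)²)]
Numerator: 10×4870 − 178×278 = -784
Denominator: √[(32800 − 31684)(79140 − 77284)] = √[1116 × 1856] = 1439.1998
r = -784 / 1439.1998 ≈ -0.545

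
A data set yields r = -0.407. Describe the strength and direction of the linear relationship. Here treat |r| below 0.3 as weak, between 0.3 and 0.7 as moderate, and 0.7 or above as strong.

moderate negative

r = -0.407 < 0 so the relationship is negative.
|r| = 0.407, which falls in the moderate range.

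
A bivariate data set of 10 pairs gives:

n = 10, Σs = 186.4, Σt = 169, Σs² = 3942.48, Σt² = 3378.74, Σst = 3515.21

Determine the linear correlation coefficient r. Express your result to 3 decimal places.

0.738

r = (nΣst − ΣsΣt) / √[(nΣs² − (Σs)²)(nΣt² − (Σt)²)]
Numerator: 10×3515.21 − 186.4×169 = 3650.5
Denominator: √[(39424.8 − 34744.96)(33787.4 − 28561)] = √[4679.84 × 5226.4] = 4945.5754
r = 3650.5 / 4945.5754 ≈ 0.738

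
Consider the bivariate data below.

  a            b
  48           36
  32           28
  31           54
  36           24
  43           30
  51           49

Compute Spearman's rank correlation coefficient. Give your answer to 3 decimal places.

0.086

Rank a: 5, 2, 1, 3, 4, 6
Rank b: 4, 2, 6, 1, 3, 5
d = rank(a) − rank(b): 1, 0, -5, 2, 1, 1; Σd² = 32
ρ = 1 − 6Σd² / [n(n²−1)] = 1 − 6×32 / (6×35) = 1 − 192/210 ≈ 0.086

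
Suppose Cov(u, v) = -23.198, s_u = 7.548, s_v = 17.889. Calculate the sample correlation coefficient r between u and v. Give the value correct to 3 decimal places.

-0.172

r = Cov(u,v) / (s_u · s_v) = -23.198 / (7.548 × 17.889)
  = -23.198 / 135.0262 ≈ -0.172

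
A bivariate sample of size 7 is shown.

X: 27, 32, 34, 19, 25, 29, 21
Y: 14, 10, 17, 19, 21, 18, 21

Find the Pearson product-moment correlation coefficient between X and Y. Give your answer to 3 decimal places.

n = 7, ΣX = 187, ΣY = 120, ΣX² = 5177, ΣY² = 2152, ΣXY = 3125
nΣXY − ΣXΣY = 21875 − 22440 = -565
nΣX² − (ΣX)² = 36239 − 34969 = 1270; nΣY² − (ΣY)² = 15064 − 14400 = 664
r = -565 / √(1270 × 664) = -565 / 918.3028 ≈ -0.615

-0.615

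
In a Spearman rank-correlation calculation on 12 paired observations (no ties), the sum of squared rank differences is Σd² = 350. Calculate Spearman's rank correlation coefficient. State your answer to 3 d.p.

ρ = 1 − 6Σd² / [n(n²−1)] = 1 − 6×350 / (12×143)
  = 1 − 2100/1716 = 1 − 1.2238 ≈ -0.224

-0.224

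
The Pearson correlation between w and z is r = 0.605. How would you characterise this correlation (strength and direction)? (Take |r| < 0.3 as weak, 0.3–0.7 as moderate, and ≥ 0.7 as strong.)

moderate positive

r = 0.605 > 0 so the relationship is positive.
|r| = 0.605, which falls in the moderate range.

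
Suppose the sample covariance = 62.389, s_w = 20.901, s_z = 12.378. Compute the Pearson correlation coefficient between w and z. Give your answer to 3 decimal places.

r = Cov(w,z) / (s_w · s_z) = 62.389 / (20.901 × 12.378)
  = 62.389 / 258.7126 ≈ 0.241

0.241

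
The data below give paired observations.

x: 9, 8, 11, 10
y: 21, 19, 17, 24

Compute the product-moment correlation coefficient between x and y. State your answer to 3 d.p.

-0.130

n = 4, Σx = 38, Σy = 81, Σx² = 366, Σy² = 1667, Σxy = 768
nΣxy − ΣxΣy = 3072 − 3078 = -6
nΣx² − (Σx)² = 1464 − 1444 = 20; nΣy² − (Σy)² = 6668 − 6561 = 107
r = -6 / √(20 × 107) = -6 / 46.2601 ≈ -0.130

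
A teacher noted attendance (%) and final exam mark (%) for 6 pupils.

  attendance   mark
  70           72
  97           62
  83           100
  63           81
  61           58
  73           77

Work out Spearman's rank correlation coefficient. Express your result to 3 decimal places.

Rank attendance: 3, 6, 5, 2, 1, 4
Rank mark: 3, 2, 6, 5, 1, 4
d = rank(attendance) − rank(mark): 0, 4, -1, -3, 0, 0; Σd² = 26
ρ = 1 − 6Σd² / [n(n²−1)] = 1 − 6×26 / (6×35) = 1 − 156/210 ≈ 0.257

0.257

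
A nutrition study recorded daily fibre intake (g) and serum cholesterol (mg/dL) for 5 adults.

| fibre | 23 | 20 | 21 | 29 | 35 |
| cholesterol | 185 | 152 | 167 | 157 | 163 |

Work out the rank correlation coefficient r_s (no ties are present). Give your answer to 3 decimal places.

Rank fibre: 3, 1, 2, 4, 5
Rank cholesterol: 5, 1, 4, 2, 3
d = rank(fibre) − rank(cholesterol): -2, 0, -2, 2, 2; Σd² = 16
ρ = 1 − 6Σd² / [n(n²−1)] = 1 − 6×16 / (5×24) = 1 − 96/120 ≈ 0.200

0.200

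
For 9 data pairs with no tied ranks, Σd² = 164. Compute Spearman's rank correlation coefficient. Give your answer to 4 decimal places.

-0.3667

ρ = 1 − 6Σd² / [n(n²−1)] = 1 − 6×164 / (9×80)
  = 1 − 984/720 = 1 − 1.36667 ≈ -0.3667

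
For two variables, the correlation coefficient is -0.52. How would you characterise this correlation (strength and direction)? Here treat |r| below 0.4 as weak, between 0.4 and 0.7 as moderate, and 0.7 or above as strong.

moderate negative

r = -0.52 < 0 so the relationship is negative.
|r| = 0.52, which falls in the moderate range.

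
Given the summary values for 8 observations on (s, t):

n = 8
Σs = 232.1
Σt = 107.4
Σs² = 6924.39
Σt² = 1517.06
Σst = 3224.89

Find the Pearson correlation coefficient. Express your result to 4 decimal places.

0.9099

r = (nΣst − ΣsΣt) / √[(nΣs² − (Σs)²)(nΣt² − (Σt)²)]
Numerator: 8×3224.89 − 232.1×107.4 = 871.58
Denominator: √[(55395.12 − 53870.41)(12136.48 − 11534.76)] = √[1524.71 × 601.72] = 957.8353
r = 871.58 / 957.8353 ≈ 0.9099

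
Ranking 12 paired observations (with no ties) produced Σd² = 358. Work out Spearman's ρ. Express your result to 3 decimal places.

-0.252

ρ = 1 − 6Σd² / [n(n²−1)] = 1 − 6×358 / (12×143)
  = 1 − 2148/1716 = 1 − 1.2517 ≈ -0.252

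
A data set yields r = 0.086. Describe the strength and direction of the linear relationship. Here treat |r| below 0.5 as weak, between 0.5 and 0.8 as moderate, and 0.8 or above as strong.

weak positive

r = 0.086 > 0 so the relationship is positive.
|r| = 0.086, which falls in the weak range.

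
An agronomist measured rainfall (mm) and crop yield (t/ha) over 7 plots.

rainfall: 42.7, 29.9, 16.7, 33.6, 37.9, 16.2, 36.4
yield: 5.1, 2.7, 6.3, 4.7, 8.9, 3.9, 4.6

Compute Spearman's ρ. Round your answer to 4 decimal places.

0.4643

Rank rainfall: 7, 3, 2, 4, 6, 1, 5
Rank yield: 5, 1, 6, 4, 7, 2, 3
d = rank(rainfall) − rank(yield): 2, 2, -4, 0, -1, -1, 2; Σd² = 30
ρ = 1 − 6Σd² / [n(n²−1)] = 1 − 6×30 / (7×48) = 1 − 180/336 ≈ 0.4643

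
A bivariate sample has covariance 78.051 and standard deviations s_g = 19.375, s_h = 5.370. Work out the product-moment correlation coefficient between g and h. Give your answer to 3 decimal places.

r = Cov(g,h) / (s_g · s_h) = 78.051 / (19.375 × 5.370)
  = 78.051 / 104.0438 ≈ 0.750

0.750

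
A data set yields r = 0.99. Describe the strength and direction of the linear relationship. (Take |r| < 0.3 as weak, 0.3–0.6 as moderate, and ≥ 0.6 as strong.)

strong positive

r = 0.99 > 0 so the relationship is positive.
|r| = 0.99, which falls in the strong range.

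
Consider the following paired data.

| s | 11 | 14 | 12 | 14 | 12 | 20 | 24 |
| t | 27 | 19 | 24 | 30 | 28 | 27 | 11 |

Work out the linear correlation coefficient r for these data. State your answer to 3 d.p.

n = 7, Σs = 107, Σt = 166, Σs² = 1777, Σt² = 4200, Σst = 2411
nΣst − ΣsΣt = 16877 − 17762 = -885
nΣs² − (Σs)² = 12439 − 11449 = 990; nΣt² − (Σt)² = 29400 − 27556 = 1844
r = -885 / √(990 × 1844) = -885 / 1351.1329 ≈ -0.655

-0.655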